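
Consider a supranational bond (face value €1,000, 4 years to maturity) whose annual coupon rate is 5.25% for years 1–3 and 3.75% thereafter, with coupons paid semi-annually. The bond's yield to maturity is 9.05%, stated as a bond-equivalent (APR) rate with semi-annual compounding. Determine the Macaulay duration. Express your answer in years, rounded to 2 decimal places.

Periodic yield y = 0.04525. Discount each cash flow and weight by its period:
  t   CF        PV=CF/(1+0.04525)^t    t·PV
  1        26.25        25.1136        25.1136
  2        26.25        24.0264        48.0528
  3        26.25        22.9863        68.9589
  4        26.25        21.9912        87.9647
  5        26.25        21.0392       105.1958
  6        26.25        20.1284       120.7701
  7        18.75        13.7550        96.2849
  8     1,018.75       715.0003     5,720.0022
  Σ                    864.0403     6,272.3431
Price P = Σ PV = 864.0403.
Macaulay duration = Σ(t·PV) / P = 6,272.3431 / 864.0403 = 7.25932 half-year periods.
In years: 7.25932 / 2 = 3.62966 years.

3.63 years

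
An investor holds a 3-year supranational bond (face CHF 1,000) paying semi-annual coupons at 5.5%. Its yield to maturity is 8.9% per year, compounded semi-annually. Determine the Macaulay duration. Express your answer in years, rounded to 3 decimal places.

2.795 years

Periodic yield y = 0.0445. Discount each cash flow and weight by its period:
  t   CF        PV=CF/(1+0.0445)^t    t·PV
  1        27.50        26.3284        26.3284
  2        27.50        25.2067        50.4134
  3        27.50        24.1328        72.3983
  4        27.50        23.1046        92.4185
  5        27.50        22.1203       110.6014
  6     1,027.50       791.2818     4,747.6907
  Σ                    912.1745     5,099.8506
Price P = Σ PV = 912.1745.
Macaulay duration = Σ(t·PV) / P = 5,099.8506 / 912.1745 = 5.59087 half-year periods.
In years: 5.59087 / 2 = 2.79544 years.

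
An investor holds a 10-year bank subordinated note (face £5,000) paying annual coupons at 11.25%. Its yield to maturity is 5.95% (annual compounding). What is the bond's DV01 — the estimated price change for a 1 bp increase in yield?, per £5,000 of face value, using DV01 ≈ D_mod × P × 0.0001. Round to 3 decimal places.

£4.616

Periodic yield y = 0.0595.
  t   CF        PV=CF/(1+0.0595)^t    t·PV
  1       562.50       530.9108       530.9108
  2       562.50       501.0956     1,002.1912
  3       562.50       472.9548     1,418.8644
  4       562.50       446.3943     1,785.5774
  5       562.50       421.3255     2,106.6274
  6       562.50       397.6644     2,385.9867
  7       562.50       375.3322     2,627.3252
  8       562.50       354.2541     2,834.0325
  9       562.50       334.3597     3,009.2370
  10    5,562.50     3,120.7603    31,207.6031
  Σ                  6,955.0517    48,908.3556
P = 6,955.0517; D_Mac = 7.03206 yrs; D_mod = 6.63715 yrs.
DV01 ≈ 6.63715 × 6,955.0517 × 0.0001 = 4.616173.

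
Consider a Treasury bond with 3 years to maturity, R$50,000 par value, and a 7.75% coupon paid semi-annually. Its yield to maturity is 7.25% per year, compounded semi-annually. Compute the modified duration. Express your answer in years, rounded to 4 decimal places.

2.6401 years

Periodic yield y = 0.03625. First find Macaulay duration:
  t   CF        PV=CF/(1+0.03625)^t    t·PV
  1     1,937.50     1,869.7226     1,869.7226
  2     1,937.50     1,804.3161     3,608.6322
  3     1,937.50     1,741.1977     5,223.5930
  4     1,937.50     1,680.2873     6,721.1491
  5     1,937.50     1,621.5076     8,107.5381
  6    51,937.50    41,946.3117   251,677.8702
  Σ                 50,663.3429   277,208.5052
P = 50,663.3429; Macaulay duration = 277,208.5052 / 50,663.3429 = 5.47158 half-year periods = 2.73579 years.
Modified duration = D_Mac / (1 + y) = 2.73579 / 1.03625 = 2.64009 years.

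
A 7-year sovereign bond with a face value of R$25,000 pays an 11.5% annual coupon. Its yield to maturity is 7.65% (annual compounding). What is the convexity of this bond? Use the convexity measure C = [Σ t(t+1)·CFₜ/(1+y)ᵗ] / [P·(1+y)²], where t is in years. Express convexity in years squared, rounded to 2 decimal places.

33.28

With y = 0.0765:
  t   CF        PV=CF/(1+0.0765)^t    t·PV        t(t+1)·PV
  1     2,875.00     2,670.6921     2,670.6921       5,341.3841
  2     2,875.00     2,480.9030     4,961.8060      14,885.4179
  3     2,875.00     2,304.6010     6,913.8030      27,655.2120
  4     2,875.00     2,140.8277     8,563.3107      42,816.5537
  5     2,875.00     1,988.6927     9,943.4635      59,660.7808
  6     2,875.00     1,847.3690    11,084.2138      77,589.4967
  7    27,875.00    16,638.5945   116,470.1613     931,761.2905
  Σ                 30,071.6799   160,607.4503   1,159,710.1357
P = 30,071.6799.
Convexity = Σ t(t+1)·PV / [P·(1+y)²] = 1,159,710.1357 / (30,071.6799 × 1.158852) = 33.27850.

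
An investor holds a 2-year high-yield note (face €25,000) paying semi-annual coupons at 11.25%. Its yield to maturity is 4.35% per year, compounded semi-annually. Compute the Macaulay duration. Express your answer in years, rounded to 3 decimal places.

1.856 years

Periodic yield y = 0.02175. Discount each cash flow and weight by its period:
  t   CF        PV=CF/(1+0.02175)^t    t·PV
  1     1,406.25     1,376.3151     1,376.3151
  2     1,406.25     1,347.0175     2,694.0350
  3     1,406.25     1,318.3435     3,955.0306
  4    26,406.25    24,228.5902    96,914.3610
  Σ                 28,270.2664   104,939.7418
Price P = Σ PV = 28,270.2664.
Macaulay duration = Σ(t·PV) / P = 104,939.7418 / 28,270.2664 = 3.71202 half-year periods.
In years: 3.71202 / 2 = 1.85601 years.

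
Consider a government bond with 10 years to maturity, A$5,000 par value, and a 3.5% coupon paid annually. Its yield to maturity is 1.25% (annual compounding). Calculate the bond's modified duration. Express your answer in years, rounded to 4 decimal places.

8.6480 years

Periodic yield y = 0.0125. First find Macaulay duration:
  t   CF        PV=CF/(1+0.0125)^t    t·PV
  1       175.00       172.8395       172.8395
  2       175.00       170.7057       341.4114
  3       175.00       168.5982       505.7946
  4       175.00       166.5167       666.0670
  5       175.00       164.4610       822.3049
  6       175.00       162.4306       974.5836
  7       175.00       160.4253     1,122.9770
  8       175.00       158.4447     1,267.5578
  9       175.00       156.4886     1,408.3976
  10    5,175.00     4,570.4613    45,704.6129
  Σ                  6,051.3717    52,986.5464
P = 6,051.3717; Macaulay duration = 52,986.5464 / 6,051.3717 = 8.75612 years.
Modified duration = D_Mac / (1 + y) = 8.75612 / 1.0125 = 8.64802 years.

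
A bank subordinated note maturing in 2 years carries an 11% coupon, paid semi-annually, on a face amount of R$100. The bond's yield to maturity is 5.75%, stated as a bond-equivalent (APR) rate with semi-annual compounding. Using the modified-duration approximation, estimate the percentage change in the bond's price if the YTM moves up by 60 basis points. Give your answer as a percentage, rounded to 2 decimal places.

Periodic yield y = 0.02875. Modified duration first:
  t   CF        PV=CF/(1+0.02875)^t    t·PV
  1         5.50         5.3463         5.3463
  2         5.50         5.1969        10.3938
  3         5.50         5.0516        15.1549
  4       105.50        94.1918       376.7672
  Σ                    109.7866       407.6622
P = 109.7866; D_Mac = 3.71322 half-year periods = 1.85661 yrs; D_mod = 1.85661/(1+0.02875) = 1.80473 yrs.
ΔP/P ≈ -D_mod · Δy = -1.80473 × (+0.006) = -0.010828 = -1.0828%.

-1.08%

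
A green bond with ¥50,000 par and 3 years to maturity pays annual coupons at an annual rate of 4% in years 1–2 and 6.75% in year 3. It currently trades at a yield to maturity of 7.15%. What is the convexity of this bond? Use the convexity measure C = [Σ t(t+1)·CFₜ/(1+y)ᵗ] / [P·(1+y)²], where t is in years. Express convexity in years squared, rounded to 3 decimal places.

9.912

With y = 0.0715:
  t   CF        PV=CF/(1+0.0715)^t    t·PV        t(t+1)·PV
  1     2,000.00     1,866.5422     1,866.5422       3,733.0845
  2     2,000.00     1,741.9899     3,483.9799      10,451.9397
  3    53,375.00    43,387.1738   130,161.5215     520,646.0861
  Σ                 46,995.7060   135,512.0436     534,831.1102
P = 46,995.7060.
Convexity = Σ t(t+1)·PV / [P·(1+y)²] = 534,831.1102 / (46,995.7060 × 1.148112) = 9.91229.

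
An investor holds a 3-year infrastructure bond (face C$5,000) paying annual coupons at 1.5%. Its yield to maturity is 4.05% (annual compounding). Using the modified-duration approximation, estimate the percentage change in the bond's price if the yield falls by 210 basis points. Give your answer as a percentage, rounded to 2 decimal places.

+5.96%

Periodic yield y = 0.0405. Modified duration first:
  t   CF        PV=CF/(1+0.0405)^t    t·PV
  1        75.00        72.0807        72.0807
  2        75.00        69.2751       138.5502
  3     5,075.00     4,505.1556    13,515.4667
  Σ                  4,646.5114    13,726.0976
P = 4,646.5114; D_Mac = 2.95407 yrs; D_mod = 2.95407/(1+0.0405) = 2.83908 yrs.
ΔP/P ≈ -D_mod · Δy = -2.83908 × (-0.021) = +0.059621 = +5.9621%.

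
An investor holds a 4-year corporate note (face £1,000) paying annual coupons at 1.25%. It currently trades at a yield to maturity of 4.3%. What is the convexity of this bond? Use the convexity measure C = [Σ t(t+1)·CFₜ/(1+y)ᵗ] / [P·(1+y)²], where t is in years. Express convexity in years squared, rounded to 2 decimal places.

With y = 0.043:
  t   CF        PV=CF/(1+0.043)^t    t·PV        t(t+1)·PV
  1        12.50        11.9847        11.9847          23.9693
  2        12.50        11.4906        22.9811          68.9434
  3        12.50        11.0168        33.0505         132.2021
  4     1,012.50       855.5744     3,422.2977      17,111.4887
  Σ                    890.0665     3,490.3140      17,336.6035
P = 890.0665.
Convexity = Σ t(t+1)·PV / [P·(1+y)²] = 17,336.6035 / (890.0665 × 1.087849) = 17.90494.

17.90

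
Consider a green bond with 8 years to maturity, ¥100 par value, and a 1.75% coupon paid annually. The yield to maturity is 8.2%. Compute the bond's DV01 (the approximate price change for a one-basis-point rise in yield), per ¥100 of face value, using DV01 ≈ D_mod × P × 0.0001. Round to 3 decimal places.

Periodic yield y = 0.082.
  t   CF        PV=CF/(1+0.082)^t    t·PV
  1         1.75         1.6174         1.6174
  2         1.75         1.4948         2.9896
  3         1.75         1.3815         4.1446
  4         1.75         1.2768         5.1073
  5         1.75         1.1801         5.9003
  6         1.75         1.0906         6.5437
  7         1.75         1.0080         7.0558
  8       101.75        54.1647       433.3176
  Σ                     63.2139       466.6762
P = 63.2139; D_Mac = 7.38250 yrs; D_mod = 6.82301 yrs.
DV01 ≈ 6.82301 × 63.2139 × 0.0001 = 0.043131.

¥0.043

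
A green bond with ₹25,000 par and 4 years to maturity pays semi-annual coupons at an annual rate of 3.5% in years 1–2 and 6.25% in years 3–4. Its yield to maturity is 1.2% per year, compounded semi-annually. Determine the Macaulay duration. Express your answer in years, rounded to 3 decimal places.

Periodic yield y = 0.006. Discount each cash flow and weight by its period:
  t   CF        PV=CF/(1+0.006)^t    t·PV
  1       437.50       434.8907       434.8907
  2       437.50       432.2969       864.5937
  3       437.50       429.7186     1,289.1557
  4       437.50       427.1556     1,708.6225
  5       781.25       758.2285     3,791.1427
  6       781.25       753.7063     4,522.2378
  7       781.25       749.2110     5,244.4772
  8    25,781.25    24,576.5051   196,612.0410
  Σ                 28,561.7127   214,467.1613
Price P = Σ PV = 28,561.7127.
Macaulay duration = Σ(t·PV) / P = 214,467.1613 / 28,561.7127 = 7.50890 half-year periods.
In years: 7.50890 / 2 = 3.75445 years.

3.754 years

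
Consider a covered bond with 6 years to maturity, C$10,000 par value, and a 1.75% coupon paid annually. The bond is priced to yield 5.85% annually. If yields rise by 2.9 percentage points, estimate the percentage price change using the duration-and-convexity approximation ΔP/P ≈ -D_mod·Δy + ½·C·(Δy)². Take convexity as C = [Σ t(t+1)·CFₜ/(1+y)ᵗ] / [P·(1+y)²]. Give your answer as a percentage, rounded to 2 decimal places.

With y = 0.0585:
  t   CF        PV=CF/(1+0.0585)^t    t·PV        t(t+1)·PV
  1       175.00       165.3283       165.3283         330.6566
  2       175.00       156.1911       312.3822         937.1467
  3       175.00       147.5589       442.6768       1,770.7070
  4       175.00       139.4038       557.6152       2,788.0759
  5       175.00       131.6994       658.4969       3,950.9815
  6    10,175.00     7,234.1789    43,405.0733     303,835.5132
  Σ                  7,974.3604    45,541.5727     313,613.0809
P = 7,974.3604; D_Mac = 5.71100 yrs; D_mod = 5.39537 yrs; C = 35.10077.
Duration effect: -5.39537 × (+0.029) = -0.156466
Convexity effect: 0.5 × 35.10077 × (0.029)² = +0.0147599
ΔP/P ≈ -0.156466 + 0.0147599 = -0.141706 = -14.1706%.

-14.17%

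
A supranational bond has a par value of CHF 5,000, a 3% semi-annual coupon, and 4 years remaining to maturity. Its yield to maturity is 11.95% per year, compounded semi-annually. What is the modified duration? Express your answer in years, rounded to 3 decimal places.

3.543 years

Periodic yield y = 0.05975. First find Macaulay duration:
  t   CF        PV=CF/(1+0.05975)^t    t·PV
  1        75.00        70.7714        70.7714
  2        75.00        66.7812       133.5625
  3        75.00        63.0160       189.0481
  4        75.00        59.4631       237.8524
  5        75.00        56.1105       280.5525
  6        75.00        52.9469       317.6815
  7        75.00        49.9617       349.7320
  8     5,075.00     3,190.1319    25,521.0555
  Σ                  3,609.1828    27,100.2558
P = 3,609.1828; Macaulay duration = 27,100.2558 / 3,609.1828 = 7.50870 half-year periods = 3.75435 years.
Modified duration = D_Mac / (1 + y) = 3.75435 / 1.05975 = 3.54267 years.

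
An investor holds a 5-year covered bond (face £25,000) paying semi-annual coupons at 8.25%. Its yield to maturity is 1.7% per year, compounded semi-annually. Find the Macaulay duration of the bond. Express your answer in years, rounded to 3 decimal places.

4.314 years

Periodic yield y = 0.0085. Discount each cash flow and weight by its period:
  t   CF        PV=CF/(1+0.0085)^t    t·PV
  1     1,031.25     1,022.5583     1,022.5583
  2     1,031.25     1,013.9398     2,027.8795
  3     1,031.25     1,005.3939     3,016.1818
  4     1,031.25       996.9201     3,987.6804
  5     1,031.25       988.5177     4,942.5885
  6     1,031.25       980.1861     5,881.1167
  7     1,031.25       971.9248     6,803.4733
  8     1,031.25       963.7330     7,709.8642
  9     1,031.25       955.6103     8,600.4930
  10   26,031.25    23,918.6133   239,186.1331
  Σ                 32,817.3973   283,177.9687
Price P = Σ PV = 32,817.3973.
Macaulay duration = Σ(t·PV) / P = 283,177.9687 / 32,817.3973 = 8.62890 half-year periods.
In years: 8.62890 / 2 = 4.31445 years.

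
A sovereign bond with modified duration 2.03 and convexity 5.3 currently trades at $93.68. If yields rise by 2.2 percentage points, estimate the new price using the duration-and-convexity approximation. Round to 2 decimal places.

Duration effect: -D_mod·Δy = -2.03 × (+0.022) = -0.044660
Convexity effect: ½·C·(Δy)² = 0.5 × 5.3 × (0.022)² = +0.0012826
ΔP/P ≈ -0.044660 + 0.0012826 = -0.0433774
New price ≈ 93.68 × (1 - 0.0433774) = 89.616405168.

$89.62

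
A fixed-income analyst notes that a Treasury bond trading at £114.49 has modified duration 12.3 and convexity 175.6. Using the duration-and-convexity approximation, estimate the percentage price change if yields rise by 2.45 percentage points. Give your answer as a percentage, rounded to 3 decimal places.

Duration effect: -D_mod·Δy = -12.3 × (+0.0245) = -0.301350
Convexity effect: ½·C·(Δy)² = 0.5 × 175.6 × (0.0245)² = +0.05270195
ΔP/P ≈ -0.301350 + 0.05270195 = -0.24864805
= -24.864805%.

-24.865%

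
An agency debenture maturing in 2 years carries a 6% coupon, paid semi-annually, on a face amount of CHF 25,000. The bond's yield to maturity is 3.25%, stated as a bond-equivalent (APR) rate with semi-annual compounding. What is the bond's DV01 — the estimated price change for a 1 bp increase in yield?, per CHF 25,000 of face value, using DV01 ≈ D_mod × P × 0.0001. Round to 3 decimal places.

CHF 4.964

Periodic yield y = 0.01625.
  t   CF        PV=CF/(1+0.01625)^t    t·PV
  1       750.00       738.0074       738.0074
  2       750.00       726.2065     1,452.4130
  3       750.00       714.5944     2,143.7831
  4    25,750.00    24,142.0975    96,568.3899
  Σ                 26,320.9057   100,902.5934
P = 26,320.9057; D_Mac = 3.83355 half-year periods = 1.91678 yrs; D_mod = 1.88613 yrs.
DV01 ≈ 1.88613 × 26,320.9057 × 0.0001 = 4.964457.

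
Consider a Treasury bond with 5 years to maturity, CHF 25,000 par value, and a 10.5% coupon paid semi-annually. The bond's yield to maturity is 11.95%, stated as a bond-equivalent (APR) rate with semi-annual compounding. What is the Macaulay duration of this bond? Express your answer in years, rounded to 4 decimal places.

3.9831 years

Periodic yield y = 0.05975. Discount each cash flow and weight by its period:
  t   CF        PV=CF/(1+0.05975)^t    t·PV
  1     1,312.50     1,238.4996     1,238.4996
  2     1,312.50     1,168.6715     2,337.3430
  3     1,312.50     1,102.7804     3,308.3412
  4     1,312.50     1,040.6043     4,162.4172
  5     1,312.50       981.9337     4,909.6687
  6     1,312.50       926.5711     5,559.4267
  7     1,312.50       874.3299     6,120.3094
  8     1,312.50       825.0341     6,600.2730
  9     1,312.50       778.5177     7,006.6592
  10   26,312.50    14,727.4603   147,274.6030
  Σ                 23,664.4027   188,517.5411
Price P = Σ PV = 23,664.4027.
Macaulay duration = Σ(t·PV) / P = 188,517.5411 / 23,664.4027 = 7.96629 half-year periods.
In years: 7.96629 / 2 = 3.98315 years.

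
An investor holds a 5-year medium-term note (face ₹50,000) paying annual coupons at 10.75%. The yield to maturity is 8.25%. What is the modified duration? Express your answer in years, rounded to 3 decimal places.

3.846 years

Periodic yield y = 0.0825. First find Macaulay duration:
  t   CF        PV=CF/(1+0.0825)^t    t·PV
  1     5,375.00     4,965.3580     4,965.3580
  2     5,375.00     4,586.9358     9,173.8715
  3     5,375.00     4,237.3541    12,712.0622
  4     5,375.00     3,914.4148    15,657.6593
  5    55,375.00    37,254.1118   186,270.5592
  Σ                 54,958.1745   228,779.5102
P = 54,958.1745; Macaulay duration = 228,779.5102 / 54,958.1745 = 4.16279 years.
Modified duration = D_Mac / (1 + y) = 4.16279 / 1.0825 = 3.84554 years.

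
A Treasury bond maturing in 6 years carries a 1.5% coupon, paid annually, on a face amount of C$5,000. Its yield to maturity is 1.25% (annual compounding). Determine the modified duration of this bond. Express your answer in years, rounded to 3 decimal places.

Periodic yield y = 0.0125. First find Macaulay duration:
  t   CF        PV=CF/(1+0.0125)^t    t·PV
  1        75.00        74.0741        74.0741
  2        75.00        73.1596       146.3192
  3        75.00        72.2564       216.7691
  4        75.00        71.3643       285.4573
  5        75.00        70.4833       352.4164
  6     5,075.00     4,710.4875    28,262.9250
  Σ                  5,071.8251    29,337.9610
P = 5,071.8251; Macaulay duration = 29,337.9610 / 5,071.8251 = 5.78450 years.
Modified duration = D_Mac / (1 + y) = 5.78450 / 1.0125 = 5.71308 years.

5.713 years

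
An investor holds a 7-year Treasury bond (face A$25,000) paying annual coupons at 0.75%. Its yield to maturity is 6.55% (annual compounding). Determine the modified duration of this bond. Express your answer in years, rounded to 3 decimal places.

6.386 years

Periodic yield y = 0.0655. First find Macaulay duration:
  t   CF        PV=CF/(1+0.0655)^t    t·PV
  1       187.50       175.9737       175.9737
  2       187.50       165.1560       330.3120
  3       187.50       155.0033       465.0099
  4       187.50       145.4747       581.8988
  5       187.50       136.5319       682.6593
  6       187.50       128.1388       768.8326
  7    25,187.50    16,155.1459   113,086.0214
  Σ                 17,061.4243   116,090.7077
P = 17,061.4243; Macaulay duration = 116,090.7077 / 17,061.4243 = 6.80428 years.
Modified duration = D_Mac / (1 + y) = 6.80428 / 1.0655 = 6.38600 years.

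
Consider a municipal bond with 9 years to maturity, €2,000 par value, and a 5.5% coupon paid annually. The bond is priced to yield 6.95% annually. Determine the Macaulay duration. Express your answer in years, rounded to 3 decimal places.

7.237 years

Periodic yield y = 0.0695. Discount each cash flow and weight by its year:
  t   CF        PV=CF/(1+0.0695)^t    t·PV
  1       110.00       102.8518       102.8518
  2       110.00        96.1681       192.3362
  3       110.00        89.9188       269.7563
  4       110.00        84.0755       336.3021
  5       110.00        78.6120       393.0599
  6       110.00        73.5035       441.0209
  7       110.00        68.7270       481.0888
  8       110.00        64.2608       514.0867
  9     2,110.00     1,152.5383    10,372.8444
  Σ                  1,810.6557    13,103.3471
Price P = Σ PV = 1,810.6557.
Macaulay duration = Σ(t·PV) / P = 13,103.3471 / 1,810.6557 = 7.23680 years.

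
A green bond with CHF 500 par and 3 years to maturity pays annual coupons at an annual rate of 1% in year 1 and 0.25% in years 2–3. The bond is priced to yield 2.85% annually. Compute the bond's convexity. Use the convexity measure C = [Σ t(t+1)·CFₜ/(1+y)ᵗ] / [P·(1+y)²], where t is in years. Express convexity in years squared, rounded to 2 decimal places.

11.23

With y = 0.0285:
  t   CF        PV=CF/(1+0.0285)^t    t·PV        t(t+1)·PV
  1         5.00         4.8614         4.8614           9.7229
  2         1.25         1.1817         2.3634           7.0901
  3       501.25       460.7247     1,382.1741       5,528.6964
  Σ                    466.7678     1,389.3989       5,545.5094
P = 466.7678.
Convexity = Σ t(t+1)·PV / [P·(1+y)²] = 5,545.5094 / (466.7678 × 1.057812) = 11.23135.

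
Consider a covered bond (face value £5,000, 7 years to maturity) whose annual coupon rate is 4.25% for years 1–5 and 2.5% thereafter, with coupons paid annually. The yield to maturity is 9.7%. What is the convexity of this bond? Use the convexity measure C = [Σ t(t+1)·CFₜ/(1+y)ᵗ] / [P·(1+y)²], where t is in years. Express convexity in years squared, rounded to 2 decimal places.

38.11

With y = 0.097:
  t   CF        PV=CF/(1+0.097)^t    t·PV        t(t+1)·PV
  1       212.50       193.7101       193.7101         387.4202
  2       212.50       176.5817       353.1634       1,059.4902
  3       212.50       160.9678       482.9034       1,931.6138
  4       212.50       146.7346       586.9383       2,934.6913
  5       212.50       133.7599       668.7993       4,012.7957
  6       125.00        71.7249       430.3497       3,012.4479
  7     5,125.00     2,680.6954    18,764.8681     150,118.9450
  Σ                  3,564.1744    21,480.7323     163,457.4041
P = 3,564.1744.
Convexity = Σ t(t+1)·PV / [P·(1+y)²] = 163,457.4041 / (3,564.1744 × 1.203409) = 38.10942.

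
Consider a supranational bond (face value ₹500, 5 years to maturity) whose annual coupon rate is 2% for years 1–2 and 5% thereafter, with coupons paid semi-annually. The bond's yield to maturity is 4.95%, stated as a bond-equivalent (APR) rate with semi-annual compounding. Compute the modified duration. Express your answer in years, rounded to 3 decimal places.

Periodic yield y = 0.02475. First find Macaulay duration:
  t   CF        PV=CF/(1+0.02475)^t    t·PV
  1         5.00         4.8792         4.8792
  2         5.00         4.7614         9.5228
  3         5.00         4.6464        13.9392
  4         5.00         4.5342        18.1367
  5        12.50        11.0617        55.3083
  6        12.50        10.7945        64.7670
  7        12.50        10.5338        73.7365
  8        12.50        10.2794        82.2350
  9        12.50        10.0311        90.2799
  10      512.50       401.3420     4,013.4199
  Σ                    472.8636     4,426.2245
P = 472.8636; Macaulay duration = 4,426.2245 / 472.8636 = 9.36047 half-year periods = 4.68023 years.
Modified duration = D_Mac / (1 + y) = 4.68023 / 1.02475 = 4.56720 years.

4.567 years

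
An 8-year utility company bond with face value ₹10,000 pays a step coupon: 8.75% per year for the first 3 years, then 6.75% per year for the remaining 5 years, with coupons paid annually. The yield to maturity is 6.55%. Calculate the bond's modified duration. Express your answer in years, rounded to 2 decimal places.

Periodic yield y = 0.0655. First find Macaulay duration:
  t   CF        PV=CF/(1+0.0655)^t    t·PV
  1       875.00       821.2107       821.2107
  2       875.00       770.7280     1,541.4560
  3       875.00       723.3487     2,170.0460
  4       675.00       523.7089     2,094.8356
  5       675.00       491.5147     2,457.5735
  6       675.00       461.2996     2,767.7974
  7       675.00       432.9419     3,030.5931
  8    10,675.00     6,425.9930    51,407.9444
  Σ                 10,650.7455    66,291.4567
P = 10,650.7455; Macaulay duration = 66,291.4567 / 10,650.7455 = 6.22411 years.
Modified duration = D_Mac / (1 + y) = 6.22411 / 1.0655 = 5.84150 years.

5.84 years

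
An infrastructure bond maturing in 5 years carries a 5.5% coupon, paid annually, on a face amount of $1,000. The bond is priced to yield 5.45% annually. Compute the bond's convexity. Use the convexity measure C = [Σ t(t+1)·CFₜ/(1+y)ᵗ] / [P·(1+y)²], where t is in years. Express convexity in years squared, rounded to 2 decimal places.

With y = 0.0545:
  t   CF        PV=CF/(1+0.0545)^t    t·PV        t(t+1)·PV
  1        55.00        52.1574        52.1574         104.3148
  2        55.00        49.4618        98.9235         296.7705
  3        55.00        46.9054       140.7162         562.8649
  4        55.00        44.4812       177.9247         889.6237
  5     1,055.00       809.1323     4,045.6615      24,273.9691
  Σ                  1,002.1381     4,515.3834      26,127.5431
P = 1,002.1381.
Convexity = Σ t(t+1)·PV / [P·(1+y)²] = 26,127.5431 / (1,002.1381 × 1.111970) = 23.44649.

23.45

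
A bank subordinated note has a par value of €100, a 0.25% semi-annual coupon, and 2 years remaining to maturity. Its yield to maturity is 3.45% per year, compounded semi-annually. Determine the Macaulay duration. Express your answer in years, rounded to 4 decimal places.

1.9961 years

Periodic yield y = 0.01725. Discount each cash flow and weight by its period:
  t   CF        PV=CF/(1+0.01725)^t    t·PV
  1        0.125         0.1229         0.1229
  2        0.125         0.1208         0.2416
  3        0.125         0.1187         0.3562
  4      100.125        93.5043       374.0173
  Σ                     93.8668       374.7380
Price P = Σ PV = 93.8668.
Macaulay duration = Σ(t·PV) / P = 374.7380 / 93.8668 = 3.99223 half-year periods.
In years: 3.99223 / 2 = 1.99612 years.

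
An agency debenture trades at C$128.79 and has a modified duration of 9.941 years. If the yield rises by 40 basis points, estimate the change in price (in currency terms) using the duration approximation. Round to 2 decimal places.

-C$5.12

Duration approximation: ΔP/P ≈ -D_mod · Δy = -9.941 × (+0.004) = -0.039764.
ΔP ≈ 128.79 × (-0.039764) = -5.12120556.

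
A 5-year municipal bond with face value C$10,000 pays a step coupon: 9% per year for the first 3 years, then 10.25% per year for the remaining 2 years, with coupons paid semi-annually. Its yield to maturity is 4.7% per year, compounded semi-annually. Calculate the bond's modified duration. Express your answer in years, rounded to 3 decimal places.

4.121 years

Periodic yield y = 0.0235. First find Macaulay duration:
  t   CF        PV=CF/(1+0.0235)^t    t·PV
  1       450.00       439.6678       439.6678
  2       450.00       429.5728       859.1457
  3       450.00       419.7097     1,259.1290
  4       450.00       410.0730     1,640.2918
  5       450.00       400.6575     2,003.2875
  6       450.00       391.4582     2,348.7494
  7       512.50       435.5910     3,049.1373
  8       512.50       425.5897     3,404.7175
  9       512.50       415.8180     3,742.3617
  10   10,512.50     8,333.5019    83,335.0190
  Σ                 12,101.6396   102,081.5067
P = 12,101.6396; Macaulay duration = 102,081.5067 / 12,101.6396 = 8.43535 half-year periods = 4.21767 years.
Modified duration = D_Mac / (1 + y) = 4.21767 / 1.0235 = 4.12083 years.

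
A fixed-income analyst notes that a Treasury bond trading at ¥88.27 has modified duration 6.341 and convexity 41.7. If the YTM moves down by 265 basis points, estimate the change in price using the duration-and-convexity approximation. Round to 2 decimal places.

Duration effect: -D_mod·Δy = -6.341 × (-0.0265) = +0.1680365
Convexity effect: ½·C·(Δy)² = 0.5 × 41.7 × (-0.0265)² = +0.0146419125
ΔP/P ≈ +0.1680365 + 0.0146419125 = +0.1826784125
ΔP ≈ 88.27 × (+0.1826784125) = +16.125023471375.

+¥16.13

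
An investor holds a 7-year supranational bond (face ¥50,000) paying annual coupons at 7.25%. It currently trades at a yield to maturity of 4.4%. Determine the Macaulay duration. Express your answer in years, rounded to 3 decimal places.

Periodic yield y = 0.044. Discount each cash flow and weight by its year:
  t   CF        PV=CF/(1+0.044)^t    t·PV
  1     3,625.00     3,472.2222     3,472.2222
  2     3,625.00     3,325.8834     6,651.7667
  3     3,625.00     3,185.7120     9,557.1361
  4     3,625.00     3,051.4483    12,205.7932
  5     3,625.00     2,922.8432    14,614.2160
  6     3,625.00     2,799.6582    16,797.9494
  7    53,625.00    39,670.1474   277,691.0320
  Σ                 58,427.9148   340,990.1157
Price P = Σ PV = 58,427.9148.
Macaulay duration = Σ(t·PV) / P = 340,990.1157 / 58,427.9148 = 5.83608 years.

5.836 years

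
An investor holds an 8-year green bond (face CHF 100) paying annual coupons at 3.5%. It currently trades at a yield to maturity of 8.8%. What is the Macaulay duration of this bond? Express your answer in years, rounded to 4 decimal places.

Periodic yield y = 0.088. Discount each cash flow and weight by its year:
  t   CF        PV=CF/(1+0.088)^t    t·PV
  1         3.50         3.2169         3.2169
  2         3.50         2.9567         5.9134
  3         3.50         2.7176         8.1527
  4         3.50         2.4978         9.9911
  5         3.50         2.2957        11.4787
  6         3.50         2.1101        12.6604
  7         3.50         1.9394        13.5757
  8       103.50        52.7120       421.6957
  Σ                     70.4461       486.6847
Price P = Σ PV = 70.4461.
Macaulay duration = Σ(t·PV) / P = 486.6847 / 70.4461 = 6.90861 years.

6.9086 years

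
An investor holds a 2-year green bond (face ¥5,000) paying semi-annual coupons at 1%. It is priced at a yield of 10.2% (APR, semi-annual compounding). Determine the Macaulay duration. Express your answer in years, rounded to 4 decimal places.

Periodic yield y = 0.051. Discount each cash flow and weight by its period:
  t   CF        PV=CF/(1+0.051)^t    t·PV
  1        25.00        23.7869        23.7869
  2        25.00        22.6326        45.2652
  3        25.00        21.5344        64.6031
  4     5,025.00     4,118.3685    16,473.4739
  Σ                  4,186.3223    16,607.1291
Price P = Σ PV = 4,186.3223.
Macaulay duration = Σ(t·PV) / P = 16,607.1291 / 4,186.3223 = 3.96700 half-year periods.
In years: 3.96700 / 2 = 1.98350 years.

1.9835 years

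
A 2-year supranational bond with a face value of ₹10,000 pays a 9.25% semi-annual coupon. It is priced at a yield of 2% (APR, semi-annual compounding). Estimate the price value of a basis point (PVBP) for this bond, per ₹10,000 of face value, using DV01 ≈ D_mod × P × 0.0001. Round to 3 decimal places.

Periodic yield y = 0.01.
  t   CF        PV=CF/(1+0.01)^t    t·PV
  1       462.50       457.9208       457.9208
  2       462.50       453.3869       906.7738
  3       462.50       448.8979     1,346.6938
  4    10,462.50    10,054.2569    40,217.0274
  Σ                 11,414.4625    42,928.4159
P = 11,414.4625; D_Mac = 3.76088 half-year periods = 1.88044 yrs; D_mod = 1.86182 yrs.
DV01 ≈ 1.86182 × 11,414.4625 × 0.0001 = 2.125169.

₹2.125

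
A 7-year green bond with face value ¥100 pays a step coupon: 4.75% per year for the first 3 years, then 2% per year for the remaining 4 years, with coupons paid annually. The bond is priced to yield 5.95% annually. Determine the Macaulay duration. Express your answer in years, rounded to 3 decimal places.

Periodic yield y = 0.0595. Discount each cash flow and weight by its year:
  t   CF        PV=CF/(1+0.0595)^t    t·PV
  1         4.75         4.4832         4.4832
  2         4.75         4.2315         8.4629
  3         4.75         3.9938        11.9815
  4         2.00         1.5872         6.3487
  5         2.00         1.4980         7.4902
  6         2.00         1.4139         8.4835
  7       102.00        68.0602       476.4216
  Σ                     85.2679       523.6718
Price P = Σ PV = 85.2679.
Macaulay duration = Σ(t·PV) / P = 523.6718 / 85.2679 = 6.14149 years.

6.141 years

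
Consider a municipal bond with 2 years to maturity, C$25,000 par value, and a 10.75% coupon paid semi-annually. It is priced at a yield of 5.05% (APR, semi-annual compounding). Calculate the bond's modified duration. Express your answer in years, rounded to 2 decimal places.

1.81 years

Periodic yield y = 0.02525. First find Macaulay duration:
  t   CF        PV=CF/(1+0.02525)^t    t·PV
  1     1,343.75     1,310.6559     1,310.6559
  2     1,343.75     1,278.3769     2,556.7538
  3     1,343.75     1,246.8929     3,740.6786
  4    26,343.75    23,842.8675    95,371.4698
  Σ                 27,678.7932   102,979.5582
P = 27,678.7932; Macaulay duration = 102,979.5582 / 27,678.7932 = 3.72052 half-year periods = 1.86026 years.
Modified duration = D_Mac / (1 + y) = 1.86026 / 1.02525 = 1.81445 years.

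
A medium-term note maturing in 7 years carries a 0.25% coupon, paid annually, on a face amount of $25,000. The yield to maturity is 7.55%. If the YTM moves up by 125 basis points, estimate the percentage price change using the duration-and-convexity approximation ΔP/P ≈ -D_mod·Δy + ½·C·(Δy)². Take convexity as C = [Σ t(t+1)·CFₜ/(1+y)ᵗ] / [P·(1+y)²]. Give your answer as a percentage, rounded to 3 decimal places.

-7.680%

With y = 0.0755:
  t   CF        PV=CF/(1+0.0755)^t    t·PV        t(t+1)·PV
  1        62.50        58.1125        58.1125         116.2250
  2        62.50        54.0330       108.0660         324.1981
  3        62.50        50.2399       150.7197         602.8788
  4        62.50        46.7131       186.8523         934.2613
  5        62.50        43.4338       217.1691       1,303.0143
  6        62.50        40.3848       242.3086       1,696.1600
  7    25,062.50    15,057.4520   105,402.1639     843,217.3110
  Σ                 15,350.3690   106,365.3920     848,194.0486
P = 15,350.3690; D_Mac = 6.92917 yrs; D_mod = 6.44275 yrs; C = 47.77004.
Duration effect: -6.44275 × (+0.0125) = -0.080534
Convexity effect: 0.5 × 47.77004 × (0.0125)² = +0.0037320
ΔP/P ≈ -0.080534 + 0.0037320 = -0.076802 = -7.6802%.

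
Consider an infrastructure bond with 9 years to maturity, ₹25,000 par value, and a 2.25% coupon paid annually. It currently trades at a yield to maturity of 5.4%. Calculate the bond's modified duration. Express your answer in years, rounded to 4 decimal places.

7.7077 years

Periodic yield y = 0.054. First find Macaulay duration:
  t   CF        PV=CF/(1+0.054)^t    t·PV
  1       562.50       533.6812       533.6812
  2       562.50       506.3389     1,012.6778
  3       562.50       480.3975     1,441.1924
  4       562.50       455.7851     1,823.1402
  5       562.50       432.4336     2,162.1682
  6       562.50       410.2786     2,461.6716
  7       562.50       389.2586     2,724.8104
  8       562.50       369.3156     2,954.5247
  9    25,562.50    15,923.4742   143,311.2674
  Σ                 19,500.9633   158,425.1340
P = 19,500.9633; Macaulay duration = 158,425.1340 / 19,500.9633 = 8.12396 years.
Modified duration = D_Mac / (1 + y) = 8.12396 / 1.054 = 7.70775 years.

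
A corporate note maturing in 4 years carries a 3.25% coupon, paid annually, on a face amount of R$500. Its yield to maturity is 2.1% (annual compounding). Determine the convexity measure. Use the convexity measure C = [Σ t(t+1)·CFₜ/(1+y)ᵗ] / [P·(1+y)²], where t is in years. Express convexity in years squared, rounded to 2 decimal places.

With y = 0.021:
  t   CF        PV=CF/(1+0.021)^t    t·PV        t(t+1)·PV
  1        16.25        15.9158        15.9158          31.8315
  2        16.25        15.5884        31.1768          93.5305
  3        16.25        15.2678        45.8034         183.2135
  4       516.25       475.0694     1,900.2778       9,501.3888
  Σ                    521.8414     1,993.1737       9,809.9643
P = 521.8414.
Convexity = Σ t(t+1)·PV / [P·(1+y)²] = 9,809.9643 / (521.8414 × 1.042441) = 18.03339.

18.03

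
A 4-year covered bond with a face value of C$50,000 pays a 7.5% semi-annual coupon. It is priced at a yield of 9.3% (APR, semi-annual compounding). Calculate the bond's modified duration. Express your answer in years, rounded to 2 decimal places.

Periodic yield y = 0.0465. First find Macaulay duration:
  t   CF        PV=CF/(1+0.0465)^t    t·PV
  1     1,875.00     1,791.6866     1,791.6866
  2     1,875.00     1,712.0751     3,424.1502
  3     1,875.00     1,636.0010     4,908.0031
  4     1,875.00     1,563.3072     6,253.2290
  5     1,875.00     1,493.8435     7,469.2176
  6     1,875.00     1,427.4663     8,564.7980
  7     1,875.00     1,364.0385     9,548.2698
  8    51,875.00    36,061.5383   288,492.3061
  Σ                 47,049.9566   330,451.6604
P = 47,049.9566; Macaulay duration = 330,451.6604 / 47,049.9566 = 7.02342 half-year periods = 3.51171 years.
Modified duration = D_Mac / (1 + y) = 3.51171 / 1.0465 = 3.35567 years.

3.36 years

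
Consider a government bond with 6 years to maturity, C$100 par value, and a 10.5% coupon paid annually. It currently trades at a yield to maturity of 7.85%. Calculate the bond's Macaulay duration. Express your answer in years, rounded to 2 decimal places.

Periodic yield y = 0.0785. Discount each cash flow and weight by its year:
  t   CF        PV=CF/(1+0.0785)^t    t·PV
  1        10.50         9.7357         9.7357
  2        10.50         9.0271        18.0542
  3        10.50         8.3701        25.1102
  4        10.50         7.7608        31.0434
  5        10.50         7.1960        35.9798
  6       110.50        70.2169       421.3011
  Σ                    112.3066       541.2245
Price P = Σ PV = 112.3066.
Macaulay duration = Σ(t·PV) / P = 541.2245 / 112.3066 = 4.81917 years.

4.82 years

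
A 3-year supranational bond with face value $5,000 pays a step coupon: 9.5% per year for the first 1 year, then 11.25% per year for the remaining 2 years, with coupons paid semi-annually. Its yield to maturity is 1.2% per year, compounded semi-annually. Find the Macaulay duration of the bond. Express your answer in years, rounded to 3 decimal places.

2.705 years

Periodic yield y = 0.006. Discount each cash flow and weight by its period:
  t   CF        PV=CF/(1+0.006)^t    t·PV
  1       237.50       236.0835       236.0835
  2       237.50       234.6754       469.3509
  3       281.25       276.2476       828.7429
  4       281.25       274.6000     1,098.4002
  5       281.25       272.9623     1,364.8114
  6     5,281.25     5,095.0546    30,570.3276
  Σ                  6,389.6235    34,567.7165
Price P = Σ PV = 6,389.6235.
Macaulay duration = Σ(t·PV) / P = 34,567.7165 / 6,389.6235 = 5.40998 half-year periods.
In years: 5.40998 / 2 = 2.70499 years.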